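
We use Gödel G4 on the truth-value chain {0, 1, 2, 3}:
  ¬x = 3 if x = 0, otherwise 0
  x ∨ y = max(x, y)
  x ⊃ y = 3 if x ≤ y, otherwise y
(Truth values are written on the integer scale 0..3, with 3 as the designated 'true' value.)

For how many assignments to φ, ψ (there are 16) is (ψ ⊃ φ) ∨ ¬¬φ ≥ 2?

13

φ = 0, ψ = 0 ↦ 3  ≥
φ = 0, ψ = 1 ↦ 0  <
φ = 0, ψ = 2 ↦ 0  <
φ = 0, ψ = 3 ↦ 0  <
φ = 1, ψ = 0 ↦ 3  ≥
φ = 1, ψ = 1 ↦ 3  ≥
φ = 1, ψ = 2 ↦ 3  ≥
φ = 1, ψ = 3 ↦ 3  ≥
φ = 2, ψ = 0 ↦ 3  ≥
φ = 2, ψ = 1 ↦ 3  ≥
φ = 2, ψ = 2 ↦ 3  ≥
φ = 2, ψ = 3 ↦ 3  ≥
φ = 3, ψ = 0 ↦ 3  ≥
φ = 3, ψ = 1 ↦ 3  ≥
φ = 3, ψ = 2 ↦ 3  ≥
φ = 3, ψ = 3 ↦ 3  ≥
So 13 of the 16 assignments meet the threshold.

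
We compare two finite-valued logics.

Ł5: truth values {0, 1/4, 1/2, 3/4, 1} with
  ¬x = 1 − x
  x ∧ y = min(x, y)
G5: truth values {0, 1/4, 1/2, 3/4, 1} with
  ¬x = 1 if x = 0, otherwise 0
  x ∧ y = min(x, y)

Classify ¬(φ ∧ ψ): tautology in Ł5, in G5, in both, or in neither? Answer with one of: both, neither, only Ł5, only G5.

neither

In Ł5: at φ = 1/4, ψ = 1/4 the value is 3/4 — not a tautology.
In G5: at φ = 1/4, ψ = 1/4 the value is 0 — not a tautology.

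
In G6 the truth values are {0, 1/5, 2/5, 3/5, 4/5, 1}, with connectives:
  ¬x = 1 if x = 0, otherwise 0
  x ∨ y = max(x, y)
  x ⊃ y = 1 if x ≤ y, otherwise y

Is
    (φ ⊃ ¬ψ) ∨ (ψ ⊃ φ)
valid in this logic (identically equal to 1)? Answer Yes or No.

No

Counterexample: take φ = 1/5, ψ = 2/5.
¬ψ = ¬2/5 = 0
φ ⊃ ¬ψ = 1/5 ⊃ 0 = 0
ψ ⊃ φ = 2/5 ⊃ 1/5 = 1/5
(φ ⊃ ¬ψ) ∨ (ψ ⊃ φ) = 0 ∨ 1/5 = 1/5
This gives 1/5 ≠ 1.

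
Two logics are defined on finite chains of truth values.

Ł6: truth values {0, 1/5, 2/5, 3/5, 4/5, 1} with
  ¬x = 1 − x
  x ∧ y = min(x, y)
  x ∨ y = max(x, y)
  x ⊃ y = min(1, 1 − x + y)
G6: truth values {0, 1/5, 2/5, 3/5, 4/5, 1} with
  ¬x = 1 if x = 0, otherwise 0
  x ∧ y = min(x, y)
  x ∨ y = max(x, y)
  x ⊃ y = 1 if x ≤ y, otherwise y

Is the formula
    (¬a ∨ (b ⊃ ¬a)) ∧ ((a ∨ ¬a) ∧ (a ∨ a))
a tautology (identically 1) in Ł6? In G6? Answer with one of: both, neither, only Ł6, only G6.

neither

In Ł6: at a = 0, b = 0 the value is 0 — not a tautology.
In G6: at a = 0, b = 0 the value is 0 — not a tautology.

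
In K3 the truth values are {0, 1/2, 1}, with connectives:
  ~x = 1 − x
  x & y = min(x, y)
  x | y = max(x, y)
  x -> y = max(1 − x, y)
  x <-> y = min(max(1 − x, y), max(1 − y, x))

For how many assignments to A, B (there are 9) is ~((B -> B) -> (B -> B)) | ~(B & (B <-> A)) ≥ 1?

4

A = 0, B = 0 ↦ 1  ≥
A = 0, B = 1/2 ↦ 1/2  <
A = 0, B = 1 ↦ 1  ≥
A = 1/2, B = 0 ↦ 1  ≥
A = 1/2, B = 1/2 ↦ 1/2  <
A = 1/2, B = 1 ↦ 1/2  <
A = 1, B = 0 ↦ 1  ≥
A = 1, B = 1/2 ↦ 1/2  <
A = 1, B = 1 ↦ 0  <
So 4 of the 9 assignments meet the threshold.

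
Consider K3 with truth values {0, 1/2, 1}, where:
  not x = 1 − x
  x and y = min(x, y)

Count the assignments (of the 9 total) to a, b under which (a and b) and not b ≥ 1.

a = 0, b = 0 ↦ 0  <
a = 0, b = 1/2 ↦ 0  <
a = 0, b = 1 ↦ 0  <
a = 1/2, b = 0 ↦ 0  <
a = 1/2, b = 1/2 ↦ 1/2  <
a = 1/2, b = 1 ↦ 0  <
a = 1, b = 0 ↦ 0  <
a = 1, b = 1/2 ↦ 1/2  <
a = 1, b = 1 ↦ 0  <
So 0 of the 9 assignments meet the threshold.

0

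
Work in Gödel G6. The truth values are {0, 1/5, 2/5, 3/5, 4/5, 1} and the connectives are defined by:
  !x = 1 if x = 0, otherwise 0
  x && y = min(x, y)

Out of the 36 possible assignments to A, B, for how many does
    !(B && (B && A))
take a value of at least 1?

11

value 1: 11 assignments (counts)
value 0: 25 assignments
So 11 of the 36 assignments meet the threshold.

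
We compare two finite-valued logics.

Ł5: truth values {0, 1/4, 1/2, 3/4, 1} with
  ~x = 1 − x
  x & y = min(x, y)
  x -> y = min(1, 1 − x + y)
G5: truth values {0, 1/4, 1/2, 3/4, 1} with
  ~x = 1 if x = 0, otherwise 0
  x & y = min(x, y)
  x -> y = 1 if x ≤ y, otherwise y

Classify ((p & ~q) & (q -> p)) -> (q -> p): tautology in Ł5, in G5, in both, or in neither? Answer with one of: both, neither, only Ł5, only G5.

In Ł5: every assignment gives 1 — tautology.
In G5: every assignment gives 1 — tautology.

both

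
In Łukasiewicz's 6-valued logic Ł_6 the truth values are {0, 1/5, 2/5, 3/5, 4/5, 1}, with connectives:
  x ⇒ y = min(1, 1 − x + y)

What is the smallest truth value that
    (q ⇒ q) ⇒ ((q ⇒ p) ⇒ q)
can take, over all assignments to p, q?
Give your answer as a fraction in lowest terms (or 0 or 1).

Take p = 0, q = 0:
q ⇒ q = 0 ⇒ 0 = 1
q ⇒ p = 0 ⇒ 0 = 1
(q ⇒ p) ⇒ q = 1 ⇒ 0 = 0
(q ⇒ q) ⇒ ((q ⇒ p) ⇒ q) = 1 ⇒ 0 = 0
No assignment yields a value below 0, so this is the minimum.

0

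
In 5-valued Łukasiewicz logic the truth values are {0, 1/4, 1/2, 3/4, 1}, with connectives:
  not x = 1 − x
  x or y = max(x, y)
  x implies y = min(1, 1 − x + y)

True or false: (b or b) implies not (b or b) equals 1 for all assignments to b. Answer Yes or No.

Counterexample: take b = 3/4.
b or b = 3/4 or 3/4 = 3/4
b or b = 3/4 or 3/4 = 3/4
not (b or b) = not 3/4 = 1/4
(b or b) implies not (b or b) = 3/4 implies 1/4 = 1/2
This gives 1/2 ≠ 1.

No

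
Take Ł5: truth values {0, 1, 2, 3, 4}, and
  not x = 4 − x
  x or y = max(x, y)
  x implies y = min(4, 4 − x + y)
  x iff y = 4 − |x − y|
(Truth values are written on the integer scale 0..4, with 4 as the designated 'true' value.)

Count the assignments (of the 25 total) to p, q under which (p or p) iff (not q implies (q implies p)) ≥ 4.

5

value 4: 5 assignments (counts)
value 3: 5 assignments
value 2: 5 assignments
value 1: 5 assignments
value 0: 5 assignments
So 5 of the 25 assignments meet the threshold.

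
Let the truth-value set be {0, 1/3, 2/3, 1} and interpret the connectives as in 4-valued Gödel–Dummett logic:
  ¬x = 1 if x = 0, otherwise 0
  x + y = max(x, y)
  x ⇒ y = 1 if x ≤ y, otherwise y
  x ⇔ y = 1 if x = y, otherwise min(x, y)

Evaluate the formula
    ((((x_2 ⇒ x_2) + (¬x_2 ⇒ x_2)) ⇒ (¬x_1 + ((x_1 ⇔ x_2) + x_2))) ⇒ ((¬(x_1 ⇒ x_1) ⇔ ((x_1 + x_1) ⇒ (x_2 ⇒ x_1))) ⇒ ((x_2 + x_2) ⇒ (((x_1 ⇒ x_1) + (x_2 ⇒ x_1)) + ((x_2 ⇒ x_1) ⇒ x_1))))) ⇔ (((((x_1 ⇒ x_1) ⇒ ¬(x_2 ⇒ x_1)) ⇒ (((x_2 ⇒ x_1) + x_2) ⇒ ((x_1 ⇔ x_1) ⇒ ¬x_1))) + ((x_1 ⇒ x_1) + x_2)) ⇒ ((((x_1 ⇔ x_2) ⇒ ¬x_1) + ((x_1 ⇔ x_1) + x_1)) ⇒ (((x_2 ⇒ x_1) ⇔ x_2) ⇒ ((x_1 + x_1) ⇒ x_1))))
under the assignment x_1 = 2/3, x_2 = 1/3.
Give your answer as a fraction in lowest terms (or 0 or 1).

1

x_2 ⇒ x_2 = 1/3 ⇒ 1/3 = 1
¬x_2 = ¬1/3 = 0
¬x_2 ⇒ x_2 = 0 ⇒ 1/3 = 1
(x_2 ⇒ x_2) + (¬x_2 ⇒ x_2) = 1 + 1 = 1
¬x_1 = ¬2/3 = 0
x_1 ⇔ x_2 = 2/3 ⇔ 1/3 = 1/3
(x_1 ⇔ x_2) + x_2 = 1/3 + 1/3 = 1/3
¬x_1 + ((x_1 ⇔ x_2) + x_2) = 0 + 1/3 = 1/3
((x_2 ⇒ x_2) + (¬x_2 ⇒ x_2)) ⇒ (¬x_1 + ((x_1 ⇔ x_2) + x_2)) = 1 ⇒ 1/3 = 1/3
x_1 ⇒ x_1 = 2/3 ⇒ 2/3 = 1
¬(x_1 ⇒ x_1) = ¬1 = 0
x_1 + x_1 = 2/3 + 2/3 = 2/3
x_2 ⇒ x_1 = 1/3 ⇒ 2/3 = 1
(x_1 + x_1) ⇒ (x_2 ⇒ x_1) = 2/3 ⇒ 1 = 1
¬(x_1 ⇒ x_1) ⇔ ((x_1 + x_1) ⇒ (x_2 ⇒ x_1)) = 0 ⇔ 1 = 0
x_2 + x_2 = 1/3 + 1/3 = 1/3
x_1 ⇒ x_1 = 2/3 ⇒ 2/3 = 1
x_2 ⇒ x_1 = 1/3 ⇒ 2/3 = 1
(x_1 ⇒ x_1) + (x_2 ⇒ x_1) = 1 + 1 = 1
x_2 ⇒ x_1 = 1/3 ⇒ 2/3 = 1
(x_2 ⇒ x_1) ⇒ x_1 = 1 ⇒ 2/3 = 2/3
((x_1 ⇒ x_1) + (x_2 ⇒ x_1)) + ((x_2 ⇒ x_1) ⇒ x_1) = 1 + 2/3 = 1
(x_2 + x_2) ⇒ (((x_1 ⇒ x_1) + (x_2 ⇒ x_1)) + ((x_2 ⇒ x_1) ⇒ x_1)) = 1/3 ⇒ 1 = 1
(¬(x_1 ⇒ x_1) ⇔ ((x_1 + x_1) ⇒ (x_2 ⇒ x_1))) ⇒ ((x_2 + x_2) ⇒ (((x_1 ⇒ x_1) + (x_2 ⇒ x_1)) + ((x_2 ⇒ x_1) ⇒ x_1))) = 0 ⇒ 1 = 1
(((x_2 ⇒ x_2) + (¬x_2 ⇒ x_2)) ⇒ (¬x_1 + ((x_1 ⇔ x_2) + x_2))) ⇒ ((¬(x_1 ⇒ x_1) ⇔ ((x_1 + x_1) ⇒ (x_2 ⇒ x_1))) ⇒ ((x_2 + x_2) ⇒ (((x_1 ⇒ x_1) + (x_2 ⇒ x_1)) + ((x_2 ⇒ x_1) ⇒ x_1)))) = 1/3 ⇒ 1 = 1
x_1 ⇒ x_1 = 2/3 ⇒ 2/3 = 1
x_2 ⇒ x_1 = 1/3 ⇒ 2/3 = 1
¬(x_2 ⇒ x_1) = ¬1 = 0
(x_1 ⇒ x_1) ⇒ ¬(x_2 ⇒ x_1) = 1 ⇒ 0 = 0
x_2 ⇒ x_1 = 1/3 ⇒ 2/3 = 1
(x_2 ⇒ x_1) + x_2 = 1 + 1/3 = 1
x_1 ⇔ x_1 = 2/3 ⇔ 2/3 = 1
¬x_1 = ¬2/3 = 0
(x_1 ⇔ x_1) ⇒ ¬x_1 = 1 ⇒ 0 = 0
((x_2 ⇒ x_1) + x_2) ⇒ ((x_1 ⇔ x_1) ⇒ ¬x_1) = 1 ⇒ 0 = 0
((x_1 ⇒ x_1) ⇒ ¬(x_2 ⇒ x_1)) ⇒ (((x_2 ⇒ x_1) + x_2) ⇒ ((x_1 ⇔ x_1) ⇒ ¬x_1)) = 0 ⇒ 0 = 1
x_1 ⇒ x_1 = 2/3 ⇒ 2/3 = 1
(x_1 ⇒ x_1) + x_2 = 1 + 1/3 = 1
(((x_1 ⇒ x_1) ⇒ ¬(x_2 ⇒ x_1)) ⇒ (((x_2 ⇒ x_1) + x_2) ⇒ ((x_1 ⇔ x_1) ⇒ ¬x_1))) + ((x_1 ⇒ x_1) + x_2) = 1 + 1 = 1
x_1 ⇔ x_2 = 2/3 ⇔ 1/3 = 1/3
¬x_1 = ¬2/3 = 0
(x_1 ⇔ x_2) ⇒ ¬x_1 = 1/3 ⇒ 0 = 0
x_1 ⇔ x_1 = 2/3 ⇔ 2/3 = 1
(x_1 ⇔ x_1) + x_1 = 1 + 2/3 = 1
((x_1 ⇔ x_2) ⇒ ¬x_1) + ((x_1 ⇔ x_1) + x_1) = 0 + 1 = 1
x_2 ⇒ x_1 = 1/3 ⇒ 2/3 = 1
(x_2 ⇒ x_1) ⇔ x_2 = 1 ⇔ 1/3 = 1/3
x_1 + x_1 = 2/3 + 2/3 = 2/3
(x_1 + x_1) ⇒ x_1 = 2/3 ⇒ 2/3 = 1
((x_2 ⇒ x_1) ⇔ x_2) ⇒ ((x_1 + x_1) ⇒ x_1) = 1/3 ⇒ 1 = 1
(((x_1 ⇔ x_2) ⇒ ¬x_1) + ((x_1 ⇔ x_1) + x_1)) ⇒ (((x_2 ⇒ x_1) ⇔ x_2) ⇒ ((x_1 + x_1) ⇒ x_1)) = 1 ⇒ 1 = 1
((((x_1 ⇒ x_1) ⇒ ¬(x_2 ⇒ x_1)) ⇒ (((x_2 ⇒ x_1) + x_2) ⇒ ((x_1 ⇔ x_1) ⇒ ¬x_1))) + ((x_1 ⇒ x_1) + x_2)) ⇒ ((((x_1 ⇔ x_2) ⇒ ¬x_1) + ((x_1 ⇔ x_1) + x_1)) ⇒ (((x_2 ⇒ x_1) ⇔ x_2) ⇒ ((x_1 + x_1) ⇒ x_1))) = 1 ⇒ 1 = 1
((((x_2 ⇒ x_2) + (¬x_2 ⇒ x_2)) ⇒ (¬x_1 + ((x_1 ⇔ x_2) + x_2))) ⇒ ((¬(x_1 ⇒ x_1) ⇔ ((x_1 + x_1) ⇒ (x_2 ⇒ x_1))) ⇒ ((x_2 + x_2) ⇒ (((x_1 ⇒ x_1) + (x_2 ⇒ x_1)) + ((x_2 ⇒ x_1) ⇒ x_1))))) ⇔ (((((x_1 ⇒ x_1) ⇒ ¬(x_2 ⇒ x_1)) ⇒ (((x_2 ⇒ x_1) + x_2) ⇒ ((x_1 ⇔ x_1) ⇒ ¬x_1))) + ((x_1 ⇒ x_1) + x_2)) ⇒ ((((x_1 ⇔ x_2) ⇒ ¬x_1) + ((x_1 ⇔ x_1) + x_1)) ⇒ (((x_2 ⇒ x_1) ⇔ x_2) ⇒ ((x_1 + x_1) ⇒ x_1)))) = 1 ⇔ 1 = 1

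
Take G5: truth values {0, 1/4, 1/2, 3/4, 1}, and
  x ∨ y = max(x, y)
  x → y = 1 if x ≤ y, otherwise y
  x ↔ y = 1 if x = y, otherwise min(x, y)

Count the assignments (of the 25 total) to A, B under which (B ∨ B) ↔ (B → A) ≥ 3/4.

value 1: 1 assignment (counts)
value 3/4: 3 assignments (counts)
value 1/2: 5 assignments
value 1/4: 7 assignments
value 0: 9 assignments
So 4 of the 25 assignments meet the threshold.

4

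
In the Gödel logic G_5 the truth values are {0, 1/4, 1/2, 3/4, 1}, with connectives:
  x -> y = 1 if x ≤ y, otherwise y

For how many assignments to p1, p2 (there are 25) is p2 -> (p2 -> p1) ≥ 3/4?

16

value 1: 15 assignments (counts)
value 3/4: 1 assignment (counts)
value 1/2: 2 assignments
value 1/4: 3 assignments
value 0: 4 assignments
So 16 of the 25 assignments meet the threshold.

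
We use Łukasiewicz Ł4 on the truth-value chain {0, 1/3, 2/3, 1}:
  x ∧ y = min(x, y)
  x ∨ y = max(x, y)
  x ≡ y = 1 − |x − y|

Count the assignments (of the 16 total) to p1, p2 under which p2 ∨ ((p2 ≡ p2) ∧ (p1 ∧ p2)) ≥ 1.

p1 = 0, p2 = 0 ↦ 0  <
p1 = 0, p2 = 1/3 ↦ 1/3  <
p1 = 0, p2 = 2/3 ↦ 2/3  <
p1 = 0, p2 = 1 ↦ 1  ≥
p1 = 1/3, p2 = 0 ↦ 0  <
p1 = 1/3, p2 = 1/3 ↦ 1/3  <
p1 = 1/3, p2 = 2/3 ↦ 2/3  <
p1 = 1/3, p2 = 1 ↦ 1  ≥
p1 = 2/3, p2 = 0 ↦ 0  <
p1 = 2/3, p2 = 1/3 ↦ 1/3  <
p1 = 2/3, p2 = 2/3 ↦ 2/3  <
p1 = 2/3, p2 = 1 ↦ 1  ≥
p1 = 1, p2 = 0 ↦ 0  <
p1 = 1, p2 = 1/3 ↦ 1/3  <
p1 = 1, p2 = 2/3 ↦ 2/3  <
p1 = 1, p2 = 1 ↦ 1  ≥
So 4 of the 16 assignments meet the threshold.

4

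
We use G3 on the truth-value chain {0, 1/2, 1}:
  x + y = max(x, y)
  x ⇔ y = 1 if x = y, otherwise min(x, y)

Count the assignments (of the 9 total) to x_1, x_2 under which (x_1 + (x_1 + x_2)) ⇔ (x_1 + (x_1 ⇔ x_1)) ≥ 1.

5

x_1 = 0, x_2 = 0 ↦ 0  <
x_1 = 0, x_2 = 1/2 ↦ 1/2  <
x_1 = 0, x_2 = 1 ↦ 1  ≥
x_1 = 1/2, x_2 = 0 ↦ 1/2  <
x_1 = 1/2, x_2 = 1/2 ↦ 1/2  <
x_1 = 1/2, x_2 = 1 ↦ 1  ≥
x_1 = 1, x_2 = 0 ↦ 1  ≥
x_1 = 1, x_2 = 1/2 ↦ 1  ≥
x_1 = 1, x_2 = 1 ↦ 1  ≥
So 5 of the 9 assignments meet the threshold.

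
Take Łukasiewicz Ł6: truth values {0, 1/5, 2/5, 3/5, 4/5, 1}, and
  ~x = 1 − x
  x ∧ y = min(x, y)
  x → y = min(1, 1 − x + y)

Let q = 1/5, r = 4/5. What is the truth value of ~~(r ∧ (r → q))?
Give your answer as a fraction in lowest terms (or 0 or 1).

r → q = 4/5 → 1/5 = 2/5
r ∧ (r → q) = 4/5 ∧ 2/5 = 2/5
~(r ∧ (r → q)) = ~2/5 = 3/5
~~(r ∧ (r → q)) = ~3/5 = 2/5

2/5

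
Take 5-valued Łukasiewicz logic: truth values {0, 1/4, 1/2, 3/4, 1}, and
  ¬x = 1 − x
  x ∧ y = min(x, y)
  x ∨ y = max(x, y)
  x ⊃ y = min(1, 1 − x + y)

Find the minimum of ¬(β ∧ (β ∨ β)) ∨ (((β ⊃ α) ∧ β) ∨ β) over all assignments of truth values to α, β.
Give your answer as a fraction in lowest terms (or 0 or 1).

Take α = 0, β = 1/2:
β ∨ β = 1/2 ∨ 1/2 = 1/2
β ∧ (β ∨ β) = 1/2 ∧ 1/2 = 1/2
¬(β ∧ (β ∨ β)) = ¬1/2 = 1/2
β ⊃ α = 1/2 ⊃ 0 = 1/2
(β ⊃ α) ∧ β = 1/2 ∧ 1/2 = 1/2
((β ⊃ α) ∧ β) ∨ β = 1/2 ∨ 1/2 = 1/2
¬(β ∧ (β ∨ β)) ∨ (((β ⊃ α) ∧ β) ∨ β) = 1/2 ∨ 1/2 = 1/2
No assignment yields a value below 1/2, so this is the minimum.

1/2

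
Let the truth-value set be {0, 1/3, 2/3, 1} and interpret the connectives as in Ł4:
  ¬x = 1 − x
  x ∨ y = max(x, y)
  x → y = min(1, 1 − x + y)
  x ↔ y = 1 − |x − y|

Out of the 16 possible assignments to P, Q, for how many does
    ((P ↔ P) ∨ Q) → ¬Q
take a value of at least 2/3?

P = 0, Q = 0 ↦ 1  ≥
P = 0, Q = 1/3 ↦ 2/3  ≥
P = 0, Q = 2/3 ↦ 1/3  <
P = 0, Q = 1 ↦ 0  <
P = 1/3, Q = 0 ↦ 1  ≥
P = 1/3, Q = 1/3 ↦ 2/3  ≥
P = 1/3, Q = 2/3 ↦ 1/3  <
P = 1/3, Q = 1 ↦ 0  <
P = 2/3, Q = 0 ↦ 1  ≥
P = 2/3, Q = 1/3 ↦ 2/3  ≥
P = 2/3, Q = 2/3 ↦ 1/3  <
P = 2/3, Q = 1 ↦ 0  <
P = 1, Q = 0 ↦ 1  ≥
P = 1, Q = 1/3 ↦ 2/3  ≥
P = 1, Q = 2/3 ↦ 1/3  <
P = 1, Q = 1 ↦ 0  <
So 8 of the 16 assignments meet the threshold.

8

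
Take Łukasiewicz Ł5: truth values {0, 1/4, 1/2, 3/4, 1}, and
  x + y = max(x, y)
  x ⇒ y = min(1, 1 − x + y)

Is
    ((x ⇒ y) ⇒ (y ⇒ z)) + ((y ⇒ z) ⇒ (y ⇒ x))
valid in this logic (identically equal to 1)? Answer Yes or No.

No

Counterexample: take x = 0, y = 1/2, z = 1/4.
x ⇒ y = 0 ⇒ 1/2 = 1
y ⇒ z = 1/2 ⇒ 1/4 = 3/4
(x ⇒ y) ⇒ (y ⇒ z) = 1 ⇒ 3/4 = 3/4
y ⇒ z = 1/2 ⇒ 1/4 = 3/4
y ⇒ x = 1/2 ⇒ 0 = 1/2
(y ⇒ z) ⇒ (y ⇒ x) = 3/4 ⇒ 1/2 = 3/4
((x ⇒ y) ⇒ (y ⇒ z)) + ((y ⇒ z) ⇒ (y ⇒ x)) = 3/4 + 3/4 = 3/4
This gives 3/4 ≠ 1.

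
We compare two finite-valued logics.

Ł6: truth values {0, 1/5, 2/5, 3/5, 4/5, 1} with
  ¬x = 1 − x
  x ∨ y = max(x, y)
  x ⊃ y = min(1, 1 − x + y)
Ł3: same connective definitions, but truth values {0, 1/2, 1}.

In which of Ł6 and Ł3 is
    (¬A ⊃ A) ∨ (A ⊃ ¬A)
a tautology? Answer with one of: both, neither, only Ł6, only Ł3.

In Ł6: every assignment gives 1 — tautology.
In Ł3: every assignment gives 1 — tautology.

both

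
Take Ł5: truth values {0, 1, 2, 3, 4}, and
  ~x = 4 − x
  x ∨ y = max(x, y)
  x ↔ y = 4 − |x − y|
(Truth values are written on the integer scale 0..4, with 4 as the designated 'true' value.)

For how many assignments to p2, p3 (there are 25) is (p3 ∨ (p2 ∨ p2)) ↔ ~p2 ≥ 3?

value 4: 5 assignments (counts)
value 3: 4 assignments (counts)
value 2: 8 assignments
value 1: 2 assignments
value 0: 6 assignments
So 9 of the 25 assignments meet the threshold.

9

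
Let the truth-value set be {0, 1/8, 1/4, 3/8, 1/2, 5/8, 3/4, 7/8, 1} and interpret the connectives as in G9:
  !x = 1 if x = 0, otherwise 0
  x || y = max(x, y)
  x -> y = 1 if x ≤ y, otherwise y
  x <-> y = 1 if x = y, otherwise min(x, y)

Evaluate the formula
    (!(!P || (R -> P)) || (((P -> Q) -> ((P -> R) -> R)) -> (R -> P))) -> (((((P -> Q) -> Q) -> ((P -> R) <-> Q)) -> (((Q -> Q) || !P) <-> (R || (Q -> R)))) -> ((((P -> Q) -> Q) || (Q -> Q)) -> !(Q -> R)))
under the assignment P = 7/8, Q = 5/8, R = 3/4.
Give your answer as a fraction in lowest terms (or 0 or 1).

0

!P = !7/8 = 0
R -> P = 3/4 -> 7/8 = 1
!P || (R -> P) = 0 || 1 = 1
!(!P || (R -> P)) = !1 = 0
P -> Q = 7/8 -> 5/8 = 5/8
P -> R = 7/8 -> 3/4 = 3/4
(P -> R) -> R = 3/4 -> 3/4 = 1
(P -> Q) -> ((P -> R) -> R) = 5/8 -> 1 = 1
R -> P = 3/4 -> 7/8 = 1
((P -> Q) -> ((P -> R) -> R)) -> (R -> P) = 1 -> 1 = 1
!(!P || (R -> P)) || (((P -> Q) -> ((P -> R) -> R)) -> (R -> P)) = 0 || 1 = 1
P -> Q = 7/8 -> 5/8 = 5/8
(P -> Q) -> Q = 5/8 -> 5/8 = 1
P -> R = 7/8 -> 3/4 = 3/4
(P -> R) <-> Q = 3/4 <-> 5/8 = 5/8
((P -> Q) -> Q) -> ((P -> R) <-> Q) = 1 -> 5/8 = 5/8
Q -> Q = 5/8 -> 5/8 = 1
!P = !7/8 = 0
(Q -> Q) || !P = 1 || 0 = 1
Q -> R = 5/8 -> 3/4 = 1
R || (Q -> R) = 3/4 || 1 = 1
((Q -> Q) || !P) <-> (R || (Q -> R)) = 1 <-> 1 = 1
(((P -> Q) -> Q) -> ((P -> R) <-> Q)) -> (((Q -> Q) || !P) <-> (R || (Q -> R))) = 5/8 -> 1 = 1
P -> Q = 7/8 -> 5/8 = 5/8
(P -> Q) -> Q = 5/8 -> 5/8 = 1
Q -> Q = 5/8 -> 5/8 = 1
((P -> Q) -> Q) || (Q -> Q) = 1 || 1 = 1
Q -> R = 5/8 -> 3/4 = 1
!(Q -> R) = !1 = 0
(((P -> Q) -> Q) || (Q -> Q)) -> !(Q -> R) = 1 -> 0 = 0
((((P -> Q) -> Q) -> ((P -> R) <-> Q)) -> (((Q -> Q) || !P) <-> (R || (Q -> R)))) -> ((((P -> Q) -> Q) || (Q -> Q)) -> !(Q -> R)) = 1 -> 0 = 0
(!(!P || (R -> P)) || (((P -> Q) -> ((P -> R) -> R)) -> (R -> P))) -> (((((P -> Q) -> Q) -> ((P -> R) <-> Q)) -> (((Q -> Q) || !P) <-> (R || (Q -> R)))) -> ((((P -> Q) -> Q) || (Q -> Q)) -> !(Q -> R))) = 1 -> 0 = 0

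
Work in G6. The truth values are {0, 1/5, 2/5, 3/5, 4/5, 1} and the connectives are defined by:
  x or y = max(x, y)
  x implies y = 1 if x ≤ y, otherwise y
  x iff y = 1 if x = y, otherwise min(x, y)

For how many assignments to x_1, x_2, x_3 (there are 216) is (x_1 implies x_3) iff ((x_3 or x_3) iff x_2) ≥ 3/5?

value 1: 76 assignments (counts)
value 4/5: 12 assignments (counts)
value 3/5: 22 assignments (counts)
value 2/5: 30 assignments
value 1/5: 36 assignments
value 0: 40 assignments
So 110 of the 216 assignments meet the threshold.

110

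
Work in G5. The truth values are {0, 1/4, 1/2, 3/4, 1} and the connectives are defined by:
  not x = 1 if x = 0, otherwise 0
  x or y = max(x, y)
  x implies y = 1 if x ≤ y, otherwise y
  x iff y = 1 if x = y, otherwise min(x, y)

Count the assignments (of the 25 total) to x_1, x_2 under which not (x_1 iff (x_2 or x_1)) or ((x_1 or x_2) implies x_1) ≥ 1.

value 1: 19 assignments (counts)
value 3/4: 1 assignment
value 1/2: 2 assignments
value 1/4: 3 assignments
So 19 of the 25 assignments meet the threshold.

19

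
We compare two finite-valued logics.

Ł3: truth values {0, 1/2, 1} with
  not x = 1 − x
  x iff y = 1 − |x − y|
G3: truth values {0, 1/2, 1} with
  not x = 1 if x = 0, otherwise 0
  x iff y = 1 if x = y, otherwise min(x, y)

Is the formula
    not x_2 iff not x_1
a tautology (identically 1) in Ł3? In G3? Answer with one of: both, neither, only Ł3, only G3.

neither

In Ł3: at x_1 = 0, x_2 = 1/2 the value is 1/2 — not a tautology.
In G3: at x_1 = 0, x_2 = 1/2 the value is 0 — not a tautology.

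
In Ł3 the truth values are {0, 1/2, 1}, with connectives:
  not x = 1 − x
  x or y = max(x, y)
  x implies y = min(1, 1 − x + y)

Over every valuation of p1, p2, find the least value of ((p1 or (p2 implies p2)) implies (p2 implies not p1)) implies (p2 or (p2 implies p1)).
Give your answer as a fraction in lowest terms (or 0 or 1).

Take p1 = 0, p2 = 1/2:
p2 implies p2 = 1/2 implies 1/2 = 1
p1 or (p2 implies p2) = 0 or 1 = 1
not p1 = not 0 = 1
p2 implies not p1 = 1/2 implies 1 = 1
(p1 or (p2 implies p2)) implies (p2 implies not p1) = 1 implies 1 = 1
p2 implies p1 = 1/2 implies 0 = 1/2
p2 or (p2 implies p1) = 1/2 or 1/2 = 1/2
((p1 or (p2 implies p2)) implies (p2 implies not p1)) implies (p2 or (p2 implies p1)) = 1 implies 1/2 = 1/2
No assignment yields a value below 1/2, so this is the minimum.

1/2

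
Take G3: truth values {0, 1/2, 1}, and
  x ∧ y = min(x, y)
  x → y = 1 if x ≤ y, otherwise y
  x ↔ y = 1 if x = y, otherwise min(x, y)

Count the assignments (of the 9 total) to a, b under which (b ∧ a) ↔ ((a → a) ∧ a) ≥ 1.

6

a = 0, b = 0 ↦ 1  ≥
a = 0, b = 1/2 ↦ 1  ≥
a = 0, b = 1 ↦ 1  ≥
a = 1/2, b = 0 ↦ 0  <
a = 1/2, b = 1/2 ↦ 1  ≥
a = 1/2, b = 1 ↦ 1  ≥
a = 1, b = 0 ↦ 0  <
a = 1, b = 1/2 ↦ 1/2  <
a = 1, b = 1 ↦ 1  ≥
So 6 of the 9 assignments meet the threshold.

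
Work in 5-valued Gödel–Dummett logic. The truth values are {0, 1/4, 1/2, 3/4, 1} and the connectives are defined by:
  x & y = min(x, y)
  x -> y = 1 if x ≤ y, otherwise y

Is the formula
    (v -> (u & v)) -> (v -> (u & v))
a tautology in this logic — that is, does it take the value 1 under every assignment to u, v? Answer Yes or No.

At u = 1/4, v = 0, for instance:
u & v = 1/4 & 0 = 0
v -> (u & v) = 0 -> 0 = 1
(v -> (u & v)) -> (v -> (u & v)) = 1 -> 1 = 1
and checking the remaining 24 assignments likewise gives ≥ 1 in every case.

Yes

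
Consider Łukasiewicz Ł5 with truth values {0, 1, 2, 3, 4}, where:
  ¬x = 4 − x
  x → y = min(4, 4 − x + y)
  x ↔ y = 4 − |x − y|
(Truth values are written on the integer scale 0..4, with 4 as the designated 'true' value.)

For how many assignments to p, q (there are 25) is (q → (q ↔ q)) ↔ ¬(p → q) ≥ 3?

value 4: 1 assignment (counts)
value 3: 2 assignments (counts)
value 2: 3 assignments
value 1: 4 assignments
value 0: 15 assignments
So 3 of the 25 assignments meet the threshold.

3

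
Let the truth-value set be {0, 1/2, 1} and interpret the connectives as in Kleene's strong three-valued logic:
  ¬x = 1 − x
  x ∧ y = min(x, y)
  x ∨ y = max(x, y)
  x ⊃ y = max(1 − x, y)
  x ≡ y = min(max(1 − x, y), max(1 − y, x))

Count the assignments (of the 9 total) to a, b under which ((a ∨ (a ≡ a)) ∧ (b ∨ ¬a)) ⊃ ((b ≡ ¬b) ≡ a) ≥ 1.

a = 0, b = 0 ↦ 1  ≥
a = 0, b = 1/2 ↦ 1/2  <
a = 0, b = 1 ↦ 1  ≥
a = 1/2, b = 0 ↦ 1/2  <
a = 1/2, b = 1/2 ↦ 1/2  <
a = 1/2, b = 1 ↦ 1/2  <
a = 1, b = 0 ↦ 1  ≥
a = 1, b = 1/2 ↦ 1/2  <
a = 1, b = 1 ↦ 0  <
So 3 of the 9 assignments meet the threshold.

3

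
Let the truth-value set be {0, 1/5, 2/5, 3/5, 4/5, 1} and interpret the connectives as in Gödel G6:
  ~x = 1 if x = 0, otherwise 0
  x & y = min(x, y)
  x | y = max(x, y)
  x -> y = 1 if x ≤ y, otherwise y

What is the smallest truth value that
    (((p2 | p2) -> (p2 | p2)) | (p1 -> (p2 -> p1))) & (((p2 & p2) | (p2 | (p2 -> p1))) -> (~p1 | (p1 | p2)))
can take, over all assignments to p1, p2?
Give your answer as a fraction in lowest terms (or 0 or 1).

1/5

Take p1 = 1/5, p2 = 0:
p2 | p2 = 0 | 0 = 0
p2 | p2 = 0 | 0 = 0
(p2 | p2) -> (p2 | p2) = 0 -> 0 = 1
p2 -> p1 = 0 -> 1/5 = 1
p1 -> (p2 -> p1) = 1/5 -> 1 = 1
((p2 | p2) -> (p2 | p2)) | (p1 -> (p2 -> p1)) = 1 | 1 = 1
p2 & p2 = 0 & 0 = 0
p2 -> p1 = 0 -> 1/5 = 1
p2 | (p2 -> p1) = 0 | 1 = 1
(p2 & p2) | (p2 | (p2 -> p1)) = 0 | 1 = 1
~p1 = ~1/5 = 0
p1 | p2 = 1/5 | 0 = 1/5
~p1 | (p1 | p2) = 0 | 1/5 = 1/5
((p2 & p2) | (p2 | (p2 -> p1))) -> (~p1 | (p1 | p2)) = 1 -> 1/5 = 1/5
(((p2 | p2) -> (p2 | p2)) | (p1 -> (p2 -> p1))) & (((p2 & p2) | (p2 | (p2 -> p1))) -> (~p1 | (p1 | p2))) = 1 & 1/5 = 1/5
No assignment yields a value below 1/5, so this is the minimum.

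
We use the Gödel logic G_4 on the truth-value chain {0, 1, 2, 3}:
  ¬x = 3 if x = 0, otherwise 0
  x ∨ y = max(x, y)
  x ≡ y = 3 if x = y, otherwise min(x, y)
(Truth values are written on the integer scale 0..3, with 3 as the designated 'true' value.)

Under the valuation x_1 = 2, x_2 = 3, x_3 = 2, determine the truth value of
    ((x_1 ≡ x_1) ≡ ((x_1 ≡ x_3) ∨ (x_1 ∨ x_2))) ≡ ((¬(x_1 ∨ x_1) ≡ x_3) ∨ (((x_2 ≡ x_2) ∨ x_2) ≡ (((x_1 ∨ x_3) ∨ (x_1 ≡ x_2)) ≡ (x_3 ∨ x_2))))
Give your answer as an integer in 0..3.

x_1 ≡ x_1 = 2 ≡ 2 = 3
x_1 ≡ x_3 = 2 ≡ 2 = 3
x_1 ∨ x_2 = 2 ∨ 3 = 3
(x_1 ≡ x_3) ∨ (x_1 ∨ x_2) = 3 ∨ 3 = 3
(x_1 ≡ x_1) ≡ ((x_1 ≡ x_3) ∨ (x_1 ∨ x_2)) = 3 ≡ 3 = 3
x_1 ∨ x_1 = 2 ∨ 2 = 2
¬(x_1 ∨ x_1) = ¬2 = 0
¬(x_1 ∨ x_1) ≡ x_3 = 0 ≡ 2 = 0
x_2 ≡ x_2 = 3 ≡ 3 = 3
(x_2 ≡ x_2) ∨ x_2 = 3 ∨ 3 = 3
x_1 ∨ x_3 = 2 ∨ 2 = 2
x_1 ≡ x_2 = 2 ≡ 3 = 2
(x_1 ∨ x_3) ∨ (x_1 ≡ x_2) = 2 ∨ 2 = 2
x_3 ∨ x_2 = 2 ∨ 3 = 3
((x_1 ∨ x_3) ∨ (x_1 ≡ x_2)) ≡ (x_3 ∨ x_2) = 2 ≡ 3 = 2
((x_2 ≡ x_2) ∨ x_2) ≡ (((x_1 ∨ x_3) ∨ (x_1 ≡ x_2)) ≡ (x_3 ∨ x_2)) = 3 ≡ 2 = 2
(¬(x_1 ∨ x_1) ≡ x_3) ∨ (((x_2 ≡ x_2) ∨ x_2) ≡ (((x_1 ∨ x_3) ∨ (x_1 ≡ x_2)) ≡ (x_3 ∨ x_2))) = 0 ∨ 2 = 2
((x_1 ≡ x_1) ≡ ((x_1 ≡ x_3) ∨ (x_1 ∨ x_2))) ≡ ((¬(x_1 ∨ x_1) ≡ x_3) ∨ (((x_2 ≡ x_2) ∨ x_2) ≡ (((x_1 ∨ x_3) ∨ (x_1 ≡ x_2)) ≡ (x_3 ∨ x_2)))) = 3 ≡ 2 = 2

2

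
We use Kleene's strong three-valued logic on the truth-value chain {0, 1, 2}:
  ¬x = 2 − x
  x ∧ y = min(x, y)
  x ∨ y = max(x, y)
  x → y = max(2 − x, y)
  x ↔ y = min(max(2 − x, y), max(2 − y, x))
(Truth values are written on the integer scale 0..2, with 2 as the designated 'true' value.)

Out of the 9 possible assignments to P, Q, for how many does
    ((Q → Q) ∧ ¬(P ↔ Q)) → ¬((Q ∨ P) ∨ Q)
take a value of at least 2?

P = 0, Q = 0 ↦ 2  ≥
P = 0, Q = 1 ↦ 1  <
P = 0, Q = 2 ↦ 0  <
P = 1, Q = 0 ↦ 1  <
P = 1, Q = 1 ↦ 1  <
P = 1, Q = 2 ↦ 1  <
P = 2, Q = 0 ↦ 0  <
P = 2, Q = 1 ↦ 1  <
P = 2, Q = 2 ↦ 2  ≥
So 2 of the 9 assignments meet the threshold.

2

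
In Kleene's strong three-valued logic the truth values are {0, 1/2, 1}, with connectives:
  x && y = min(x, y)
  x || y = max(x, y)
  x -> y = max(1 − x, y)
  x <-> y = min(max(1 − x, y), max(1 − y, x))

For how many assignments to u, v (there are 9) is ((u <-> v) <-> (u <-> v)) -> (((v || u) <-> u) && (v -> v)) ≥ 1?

u = 0, v = 0 ↦ 1  ≥
u = 0, v = 1/2 ↦ 1/2  <
u = 0, v = 1 ↦ 0  <
u = 1/2, v = 0 ↦ 1/2  <
u = 1/2, v = 1/2 ↦ 1/2  <
u = 1/2, v = 1 ↦ 1/2  <
u = 1, v = 0 ↦ 1  ≥
u = 1, v = 1/2 ↦ 1/2  <
u = 1, v = 1 ↦ 1  ≥
So 3 of the 9 assignments meet the threshold.

3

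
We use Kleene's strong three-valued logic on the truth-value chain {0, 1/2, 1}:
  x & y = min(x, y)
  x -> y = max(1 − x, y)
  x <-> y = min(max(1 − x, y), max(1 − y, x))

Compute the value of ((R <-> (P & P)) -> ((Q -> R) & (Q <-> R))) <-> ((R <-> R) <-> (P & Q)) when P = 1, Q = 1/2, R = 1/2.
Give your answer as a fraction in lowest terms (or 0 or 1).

1/2

P & P = 1 & 1 = 1
R <-> (P & P) = 1/2 <-> 1 = 1/2
Q -> R = 1/2 -> 1/2 = 1/2
Q <-> R = 1/2 <-> 1/2 = 1/2
(Q -> R) & (Q <-> R) = 1/2 & 1/2 = 1/2
(R <-> (P & P)) -> ((Q -> R) & (Q <-> R)) = 1/2 -> 1/2 = 1/2
R <-> R = 1/2 <-> 1/2 = 1/2
P & Q = 1 & 1/2 = 1/2
(R <-> R) <-> (P & Q) = 1/2 <-> 1/2 = 1/2
((R <-> (P & P)) -> ((Q -> R) & (Q <-> R))) <-> ((R <-> R) <-> (P & Q)) = 1/2 <-> 1/2 = 1/2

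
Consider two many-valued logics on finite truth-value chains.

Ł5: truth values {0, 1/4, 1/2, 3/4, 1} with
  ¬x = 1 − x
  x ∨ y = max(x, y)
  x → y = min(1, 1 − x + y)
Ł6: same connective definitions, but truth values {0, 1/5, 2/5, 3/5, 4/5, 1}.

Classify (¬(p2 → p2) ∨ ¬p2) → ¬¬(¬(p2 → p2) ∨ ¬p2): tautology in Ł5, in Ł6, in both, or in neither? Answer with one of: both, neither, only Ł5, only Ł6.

both

In Ł5: every assignment gives 1 — tautology.
In Ł6: every assignment gives 1 — tautology.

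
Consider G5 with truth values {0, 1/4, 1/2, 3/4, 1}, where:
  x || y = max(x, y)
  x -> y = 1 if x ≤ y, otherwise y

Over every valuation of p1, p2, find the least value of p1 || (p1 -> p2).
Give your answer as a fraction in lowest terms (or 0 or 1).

1/4

Take p1 = 1/4, p2 = 0:
p1 -> p2 = 1/4 -> 0 = 0
p1 || (p1 -> p2) = 1/4 || 0 = 1/4
No assignment yields a value below 1/4, so this is the minimum.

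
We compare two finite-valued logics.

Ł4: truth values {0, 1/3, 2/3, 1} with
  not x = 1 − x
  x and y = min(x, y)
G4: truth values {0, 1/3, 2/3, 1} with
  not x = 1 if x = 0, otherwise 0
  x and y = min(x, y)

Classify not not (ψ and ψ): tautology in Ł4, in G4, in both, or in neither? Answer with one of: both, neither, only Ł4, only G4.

neither

In Ł4: at ψ = 0 the value is 0 — not a tautology.
In G4: at ψ = 0 the value is 0 — not a tautology.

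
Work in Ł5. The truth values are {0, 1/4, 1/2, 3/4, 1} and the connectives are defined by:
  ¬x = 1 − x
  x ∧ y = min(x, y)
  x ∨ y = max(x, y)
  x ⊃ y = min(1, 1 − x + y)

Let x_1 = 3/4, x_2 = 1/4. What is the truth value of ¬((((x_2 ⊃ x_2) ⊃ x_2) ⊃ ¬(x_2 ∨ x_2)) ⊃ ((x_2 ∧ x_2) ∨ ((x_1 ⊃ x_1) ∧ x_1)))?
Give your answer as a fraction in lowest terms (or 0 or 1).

1/4

x_2 ⊃ x_2 = 1/4 ⊃ 1/4 = 1
(x_2 ⊃ x_2) ⊃ x_2 = 1 ⊃ 1/4 = 1/4
x_2 ∨ x_2 = 1/4 ∨ 1/4 = 1/4
¬(x_2 ∨ x_2) = ¬1/4 = 3/4
((x_2 ⊃ x_2) ⊃ x_2) ⊃ ¬(x_2 ∨ x_2) = 1/4 ⊃ 3/4 = 1
x_2 ∧ x_2 = 1/4 ∧ 1/4 = 1/4
x_1 ⊃ x_1 = 3/4 ⊃ 3/4 = 1
(x_1 ⊃ x_1) ∧ x_1 = 1 ∧ 3/4 = 3/4
(x_2 ∧ x_2) ∨ ((x_1 ⊃ x_1) ∧ x_1) = 1/4 ∨ 3/4 = 3/4
(((x_2 ⊃ x_2) ⊃ x_2) ⊃ ¬(x_2 ∨ x_2)) ⊃ ((x_2 ∧ x_2) ∨ ((x_1 ⊃ x_1) ∧ x_1)) = 1 ⊃ 3/4 = 3/4
¬((((x_2 ⊃ x_2) ⊃ x_2) ⊃ ¬(x_2 ∨ x_2)) ⊃ ((x_2 ∧ x_2) ∨ ((x_1 ⊃ x_1) ∧ x_1))) = ¬3/4 = 1/4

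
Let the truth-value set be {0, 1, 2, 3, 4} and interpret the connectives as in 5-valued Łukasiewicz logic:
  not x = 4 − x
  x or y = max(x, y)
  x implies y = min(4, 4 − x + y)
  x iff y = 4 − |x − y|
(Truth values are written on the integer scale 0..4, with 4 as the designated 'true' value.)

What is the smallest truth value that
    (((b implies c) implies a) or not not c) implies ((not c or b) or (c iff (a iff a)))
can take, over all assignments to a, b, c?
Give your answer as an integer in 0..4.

2

Take a = 4, b = 0, c = 2:
b implies c = 0 implies 2 = 4
(b implies c) implies a = 4 implies 4 = 4
not c = not 2 = 2
not not c = not 2 = 2
((b implies c) implies a) or not not c = 4 or 2 = 4
not c = not 2 = 2
not c or b = 2 or 0 = 2
a iff a = 4 iff 4 = 4
c iff (a iff a) = 2 iff 4 = 2
(not c or b) or (c iff (a iff a)) = 2 or 2 = 2
(((b implies c) implies a) or not not c) implies ((not c or b) or (c iff (a iff a))) = 4 implies 2 = 2
No assignment yields a value below 2, so this is the minimum.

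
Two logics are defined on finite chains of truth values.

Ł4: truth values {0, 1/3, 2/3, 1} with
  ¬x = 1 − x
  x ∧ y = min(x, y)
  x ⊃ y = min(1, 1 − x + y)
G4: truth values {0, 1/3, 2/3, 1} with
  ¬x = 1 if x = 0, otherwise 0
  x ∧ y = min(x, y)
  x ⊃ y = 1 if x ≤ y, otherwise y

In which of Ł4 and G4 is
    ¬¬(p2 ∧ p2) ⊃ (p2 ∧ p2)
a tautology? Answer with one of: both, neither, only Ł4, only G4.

In Ł4: every assignment gives 1 — tautology.
In G4: at p2 = 1/3 the value is 1/3 — not a tautology.

only Ł4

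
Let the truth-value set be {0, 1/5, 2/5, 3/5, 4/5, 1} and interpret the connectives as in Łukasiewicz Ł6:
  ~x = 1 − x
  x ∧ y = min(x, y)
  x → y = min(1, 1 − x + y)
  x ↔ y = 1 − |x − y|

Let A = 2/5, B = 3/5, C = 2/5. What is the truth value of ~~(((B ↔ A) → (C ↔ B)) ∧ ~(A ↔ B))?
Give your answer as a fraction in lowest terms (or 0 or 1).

1/5

B ↔ A = 3/5 ↔ 2/5 = 4/5
C ↔ B = 2/5 ↔ 3/5 = 4/5
(B ↔ A) → (C ↔ B) = 4/5 → 4/5 = 1
A ↔ B = 2/5 ↔ 3/5 = 4/5
~(A ↔ B) = ~4/5 = 1/5
((B ↔ A) → (C ↔ B)) ∧ ~(A ↔ B) = 1 ∧ 1/5 = 1/5
~(((B ↔ A) → (C ↔ B)) ∧ ~(A ↔ B)) = ~1/5 = 4/5
~~(((B ↔ A) → (C ↔ B)) ∧ ~(A ↔ B)) = ~4/5 = 1/5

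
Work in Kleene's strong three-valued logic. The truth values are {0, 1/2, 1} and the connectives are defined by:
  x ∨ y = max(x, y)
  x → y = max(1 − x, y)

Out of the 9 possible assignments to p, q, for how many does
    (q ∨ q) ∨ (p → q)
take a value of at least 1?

p = 0, q = 0 ↦ 1  ≥
p = 0, q = 1/2 ↦ 1  ≥
p = 0, q = 1 ↦ 1  ≥
p = 1/2, q = 0 ↦ 1/2  <
p = 1/2, q = 1/2 ↦ 1/2  <
p = 1/2, q = 1 ↦ 1  ≥
p = 1, q = 0 ↦ 0  <
p = 1, q = 1/2 ↦ 1/2  <
p = 1, q = 1 ↦ 1  ≥
So 5 of the 9 assignments meet the threshold.

5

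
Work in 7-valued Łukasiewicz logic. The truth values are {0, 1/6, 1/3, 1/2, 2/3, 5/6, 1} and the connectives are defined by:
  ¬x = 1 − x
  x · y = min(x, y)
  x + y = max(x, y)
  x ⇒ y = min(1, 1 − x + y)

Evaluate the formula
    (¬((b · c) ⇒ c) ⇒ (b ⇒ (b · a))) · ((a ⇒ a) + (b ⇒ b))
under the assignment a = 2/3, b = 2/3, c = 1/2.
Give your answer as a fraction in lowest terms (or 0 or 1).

1

b · c = 2/3 · 1/2 = 1/2
(b · c) ⇒ c = 1/2 ⇒ 1/2 = 1
¬((b · c) ⇒ c) = ¬1 = 0
b · a = 2/3 · 2/3 = 2/3
b ⇒ (b · a) = 2/3 ⇒ 2/3 = 1
¬((b · c) ⇒ c) ⇒ (b ⇒ (b · a)) = 0 ⇒ 1 = 1
a ⇒ a = 2/3 ⇒ 2/3 = 1
b ⇒ b = 2/3 ⇒ 2/3 = 1
(a ⇒ a) + (b ⇒ b) = 1 + 1 = 1
(¬((b · c) ⇒ c) ⇒ (b ⇒ (b · a))) · ((a ⇒ a) + (b ⇒ b)) = 1 · 1 = 1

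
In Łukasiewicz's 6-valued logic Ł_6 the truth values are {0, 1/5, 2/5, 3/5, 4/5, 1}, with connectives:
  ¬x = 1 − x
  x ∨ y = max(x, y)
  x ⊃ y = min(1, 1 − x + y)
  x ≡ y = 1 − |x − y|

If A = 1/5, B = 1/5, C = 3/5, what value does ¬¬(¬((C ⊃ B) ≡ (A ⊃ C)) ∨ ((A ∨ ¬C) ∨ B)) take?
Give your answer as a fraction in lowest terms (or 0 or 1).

C ⊃ B = 3/5 ⊃ 1/5 = 3/5
A ⊃ C = 1/5 ⊃ 3/5 = 1
(C ⊃ B) ≡ (A ⊃ C) = 3/5 ≡ 1 = 3/5
¬((C ⊃ B) ≡ (A ⊃ C)) = ¬3/5 = 2/5
¬C = ¬3/5 = 2/5
A ∨ ¬C = 1/5 ∨ 2/5 = 2/5
(A ∨ ¬C) ∨ B = 2/5 ∨ 1/5 = 2/5
¬((C ⊃ B) ≡ (A ⊃ C)) ∨ ((A ∨ ¬C) ∨ B) = 2/5 ∨ 2/5 = 2/5
¬(¬((C ⊃ B) ≡ (A ⊃ C)) ∨ ((A ∨ ¬C) ∨ B)) = ¬2/5 = 3/5
¬¬(¬((C ⊃ B) ≡ (A ⊃ C)) ∨ ((A ∨ ¬C) ∨ B)) = ¬3/5 = 2/5

2/5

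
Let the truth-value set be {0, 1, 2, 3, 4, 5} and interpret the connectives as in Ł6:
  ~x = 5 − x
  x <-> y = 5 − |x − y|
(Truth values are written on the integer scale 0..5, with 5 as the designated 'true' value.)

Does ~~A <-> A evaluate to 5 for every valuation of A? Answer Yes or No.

Yes

A = 0 ↦ 5
A = 1 ↦ 5
A = 2 ↦ 5
A = 3 ↦ 5
A = 4 ↦ 5
A = 5 ↦ 5
Every assignment gives a value ≥ 5.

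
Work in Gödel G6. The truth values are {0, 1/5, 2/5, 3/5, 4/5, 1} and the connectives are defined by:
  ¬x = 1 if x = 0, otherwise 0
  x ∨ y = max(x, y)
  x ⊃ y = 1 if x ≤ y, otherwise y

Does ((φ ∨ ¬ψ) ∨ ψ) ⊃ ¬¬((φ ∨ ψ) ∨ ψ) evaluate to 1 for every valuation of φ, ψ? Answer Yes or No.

No

Counterexample: take φ = 0, ψ = 0.
¬ψ = ¬0 = 1
φ ∨ ¬ψ = 0 ∨ 1 = 1
(φ ∨ ¬ψ) ∨ ψ = 1 ∨ 0 = 1
φ ∨ ψ = 0 ∨ 0 = 0
(φ ∨ ψ) ∨ ψ = 0 ∨ 0 = 0
¬((φ ∨ ψ) ∨ ψ) = ¬0 = 1
¬¬((φ ∨ ψ) ∨ ψ) = ¬1 = 0
((φ ∨ ¬ψ) ∨ ψ) ⊃ ¬¬((φ ∨ ψ) ∨ ψ) = 1 ⊃ 0 = 0
This gives 0 ≠ 1.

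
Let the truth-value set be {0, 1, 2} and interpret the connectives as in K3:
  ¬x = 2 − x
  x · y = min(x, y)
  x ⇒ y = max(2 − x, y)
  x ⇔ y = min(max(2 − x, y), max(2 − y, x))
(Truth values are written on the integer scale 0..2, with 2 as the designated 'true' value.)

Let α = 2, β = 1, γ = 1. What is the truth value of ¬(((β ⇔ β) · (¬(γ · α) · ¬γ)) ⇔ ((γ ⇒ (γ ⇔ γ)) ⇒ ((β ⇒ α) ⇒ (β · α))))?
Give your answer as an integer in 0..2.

1

β ⇔ β = 1 ⇔ 1 = 1
γ · α = 1 · 2 = 1
¬(γ · α) = ¬1 = 1
¬γ = ¬1 = 1
¬(γ · α) · ¬γ = 1 · 1 = 1
(β ⇔ β) · (¬(γ · α) · ¬γ) = 1 · 1 = 1
γ ⇔ γ = 1 ⇔ 1 = 1
γ ⇒ (γ ⇔ γ) = 1 ⇒ 1 = 1
β ⇒ α = 1 ⇒ 2 = 2
β · α = 1 · 2 = 1
(β ⇒ α) ⇒ (β · α) = 2 ⇒ 1 = 1
(γ ⇒ (γ ⇔ γ)) ⇒ ((β ⇒ α) ⇒ (β · α)) = 1 ⇒ 1 = 1
((β ⇔ β) · (¬(γ · α) · ¬γ)) ⇔ ((γ ⇒ (γ ⇔ γ)) ⇒ ((β ⇒ α) ⇒ (β · α))) = 1 ⇔ 1 = 1
¬(((β ⇔ β) · (¬(γ · α) · ¬γ)) ⇔ ((γ ⇒ (γ ⇔ γ)) ⇒ ((β ⇒ α) ⇒ (β · α)))) = ¬1 = 1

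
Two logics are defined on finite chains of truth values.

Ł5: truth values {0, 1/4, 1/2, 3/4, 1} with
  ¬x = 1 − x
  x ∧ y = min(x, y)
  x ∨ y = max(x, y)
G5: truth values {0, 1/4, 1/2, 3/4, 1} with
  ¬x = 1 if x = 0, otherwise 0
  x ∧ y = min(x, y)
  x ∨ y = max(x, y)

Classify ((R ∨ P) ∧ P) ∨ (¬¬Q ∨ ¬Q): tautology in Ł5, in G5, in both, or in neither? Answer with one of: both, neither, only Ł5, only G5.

In Ł5: at P = 0, Q = 1/4, R = 0 the value is 3/4 — not a tautology.
In G5: every assignment gives 1 — tautology.

only G5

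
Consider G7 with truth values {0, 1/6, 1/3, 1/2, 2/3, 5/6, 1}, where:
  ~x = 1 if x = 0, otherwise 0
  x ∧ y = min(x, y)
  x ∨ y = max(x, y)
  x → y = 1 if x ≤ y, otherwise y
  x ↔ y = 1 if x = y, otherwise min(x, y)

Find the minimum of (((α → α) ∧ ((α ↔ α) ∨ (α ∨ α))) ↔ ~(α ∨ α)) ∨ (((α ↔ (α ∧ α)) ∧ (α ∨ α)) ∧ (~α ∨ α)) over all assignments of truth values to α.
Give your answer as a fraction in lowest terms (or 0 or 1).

Take α = 1/6:
α → α = 1/6 → 1/6 = 1
α ↔ α = 1/6 ↔ 1/6 = 1
α ∨ α = 1/6 ∨ 1/6 = 1/6
(α ↔ α) ∨ (α ∨ α) = 1 ∨ 1/6 = 1
(α → α) ∧ ((α ↔ α) ∨ (α ∨ α)) = 1 ∧ 1 = 1
α ∨ α = 1/6 ∨ 1/6 = 1/6
~(α ∨ α) = ~1/6 = 0
((α → α) ∧ ((α ↔ α) ∨ (α ∨ α))) ↔ ~(α ∨ α) = 1 ↔ 0 = 0
α ∧ α = 1/6 ∧ 1/6 = 1/6
α ↔ (α ∧ α) = 1/6 ↔ 1/6 = 1
α ∨ α = 1/6 ∨ 1/6 = 1/6
(α ↔ (α ∧ α)) ∧ (α ∨ α) = 1 ∧ 1/6 = 1/6
~α = ~1/6 = 0
~α ∨ α = 0 ∨ 1/6 = 1/6
((α ↔ (α ∧ α)) ∧ (α ∨ α)) ∧ (~α ∨ α) = 1/6 ∧ 1/6 = 1/6
(((α → α) ∧ ((α ↔ α) ∨ (α ∨ α))) ↔ ~(α ∨ α)) ∨ (((α ↔ (α ∧ α)) ∧ (α ∨ α)) ∧ (~α ∨ α)) = 0 ∨ 1/6 = 1/6
No assignment yields a value below 1/6, so this is the minimum.

1/6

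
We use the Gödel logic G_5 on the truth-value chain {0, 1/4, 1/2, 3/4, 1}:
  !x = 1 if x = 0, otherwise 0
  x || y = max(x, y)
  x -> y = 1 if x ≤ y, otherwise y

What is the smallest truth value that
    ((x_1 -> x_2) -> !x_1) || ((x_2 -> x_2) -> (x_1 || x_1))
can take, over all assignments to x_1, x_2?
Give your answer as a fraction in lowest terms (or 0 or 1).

Take x_1 = 1/4, x_2 = 1/4:
x_1 -> x_2 = 1/4 -> 1/4 = 1
!x_1 = !1/4 = 0
(x_1 -> x_2) -> !x_1 = 1 -> 0 = 0
x_2 -> x_2 = 1/4 -> 1/4 = 1
x_1 || x_1 = 1/4 || 1/4 = 1/4
(x_2 -> x_2) -> (x_1 || x_1) = 1 -> 1/4 = 1/4
((x_1 -> x_2) -> !x_1) || ((x_2 -> x_2) -> (x_1 || x_1)) = 0 || 1/4 = 1/4
No assignment yields a value below 1/4, so this is the minimum.

1/4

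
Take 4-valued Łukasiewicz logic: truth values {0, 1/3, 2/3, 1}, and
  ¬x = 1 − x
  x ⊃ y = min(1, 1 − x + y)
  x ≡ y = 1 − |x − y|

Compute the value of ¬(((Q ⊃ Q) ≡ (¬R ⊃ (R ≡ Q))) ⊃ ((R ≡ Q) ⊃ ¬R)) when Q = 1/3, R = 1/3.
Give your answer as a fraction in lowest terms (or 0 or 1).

Q ⊃ Q = 1/3 ⊃ 1/3 = 1
¬R = ¬1/3 = 2/3
R ≡ Q = 1/3 ≡ 1/3 = 1
¬R ⊃ (R ≡ Q) = 2/3 ⊃ 1 = 1
(Q ⊃ Q) ≡ (¬R ⊃ (R ≡ Q)) = 1 ≡ 1 = 1
R ≡ Q = 1/3 ≡ 1/3 = 1
¬R = ¬1/3 = 2/3
(R ≡ Q) ⊃ ¬R = 1 ⊃ 2/3 = 2/3
((Q ⊃ Q) ≡ (¬R ⊃ (R ≡ Q))) ⊃ ((R ≡ Q) ⊃ ¬R) = 1 ⊃ 2/3 = 2/3
¬(((Q ⊃ Q) ≡ (¬R ⊃ (R ≡ Q))) ⊃ ((R ≡ Q) ⊃ ¬R)) = ¬2/3 = 1/3

1/3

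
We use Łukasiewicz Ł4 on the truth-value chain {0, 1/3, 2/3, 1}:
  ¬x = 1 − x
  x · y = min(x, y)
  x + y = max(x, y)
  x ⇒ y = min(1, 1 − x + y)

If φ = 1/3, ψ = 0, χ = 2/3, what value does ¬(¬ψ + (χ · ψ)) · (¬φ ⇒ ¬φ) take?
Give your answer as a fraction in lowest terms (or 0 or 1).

¬ψ = ¬0 = 1
χ · ψ = 2/3 · 0 = 0
¬ψ + (χ · ψ) = 1 + 0 = 1
¬(¬ψ + (χ · ψ)) = ¬1 = 0
¬φ = ¬1/3 = 2/3
¬φ = ¬1/3 = 2/3
¬φ ⇒ ¬φ = 2/3 ⇒ 2/3 = 1
¬(¬ψ + (χ · ψ)) · (¬φ ⇒ ¬φ) = 0 · 1 = 0

0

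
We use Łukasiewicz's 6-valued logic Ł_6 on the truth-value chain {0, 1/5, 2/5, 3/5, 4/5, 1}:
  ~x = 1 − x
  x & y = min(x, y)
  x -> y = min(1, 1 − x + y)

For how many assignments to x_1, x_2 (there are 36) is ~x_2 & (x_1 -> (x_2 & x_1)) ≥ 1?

value 1: 1 assignment (counts)
value 4/5: 4 assignments
value 3/5: 7 assignments
value 2/5: 9 assignments
value 1/5: 8 assignments
value 0: 7 assignments
So 1 of the 36 assignments meets the threshold.

1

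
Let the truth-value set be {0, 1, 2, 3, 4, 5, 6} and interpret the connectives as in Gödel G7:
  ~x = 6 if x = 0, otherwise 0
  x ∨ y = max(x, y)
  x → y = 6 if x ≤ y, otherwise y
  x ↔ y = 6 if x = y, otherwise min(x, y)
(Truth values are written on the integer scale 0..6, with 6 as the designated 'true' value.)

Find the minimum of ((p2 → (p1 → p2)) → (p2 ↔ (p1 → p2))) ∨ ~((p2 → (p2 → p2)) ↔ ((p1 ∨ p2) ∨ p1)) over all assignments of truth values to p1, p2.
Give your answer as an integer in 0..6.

1

Take p1 = 0, p2 = 1:
p1 → p2 = 0 → 1 = 6
p2 → (p1 → p2) = 1 → 6 = 6
p1 → p2 = 0 → 1 = 6
p2 ↔ (p1 → p2) = 1 ↔ 6 = 1
(p2 → (p1 → p2)) → (p2 ↔ (p1 → p2)) = 6 → 1 = 1
p2 → p2 = 1 → 1 = 6
p2 → (p2 → p2) = 1 → 6 = 6
p1 ∨ p2 = 0 ∨ 1 = 1
(p1 ∨ p2) ∨ p1 = 1 ∨ 0 = 1
(p2 → (p2 → p2)) ↔ ((p1 ∨ p2) ∨ p1) = 6 ↔ 1 = 1
~((p2 → (p2 → p2)) ↔ ((p1 ∨ p2) ∨ p1)) = ~1 = 0
((p2 → (p1 → p2)) → (p2 ↔ (p1 → p2))) ∨ ~((p2 → (p2 → p2)) ↔ ((p1 ∨ p2) ∨ p1)) = 1 ∨ 0 = 1
No assignment yields a value below 1, so this is the minimum.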